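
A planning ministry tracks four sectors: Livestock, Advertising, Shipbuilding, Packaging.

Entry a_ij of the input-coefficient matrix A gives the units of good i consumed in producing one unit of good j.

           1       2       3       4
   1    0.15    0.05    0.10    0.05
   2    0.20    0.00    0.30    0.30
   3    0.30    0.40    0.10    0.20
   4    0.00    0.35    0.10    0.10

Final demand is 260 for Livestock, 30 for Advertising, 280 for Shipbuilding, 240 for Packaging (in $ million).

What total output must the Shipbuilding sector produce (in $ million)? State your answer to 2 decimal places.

I − A =
  [   0.85    -0.05    -0.10    -0.05]
  [  -0.20     1.00    -0.30    -0.30]
  [  -0.30    -0.40     0.90    -0.20]
  [   0.00    -0.35    -0.10     0.90]
Compute the cofactors C_ij = (−1)^(i+j)·(3×3 minor ij) of I−A; the adjugate is their transpose:
adj(I−A) = Cᵀ =
  [ 0.55450   0.10025   0.10475   0.08750]
  [ 0.24800   0.64300   0.27400   0.28900]
  [ 0.32450   0.38425   0.66325   0.29350]
  [ 0.13250   0.29275   0.18025   0.61150]
det(I−A) = Σ_j (I−A)_1j·C_1j = (0.85)(0.55450) + (-0.05)(0.24800) + (-0.10)(0.32450) + (-0.05)(0.13250) = 0.41985
(I − A)⁻¹ = adj(I−A) / det(I−A) ≈
  [   1.3207     0.2388     0.2495     0.2084]
  [   0.5907     1.5315     0.6526     0.6883]
  [   0.7729     0.9152     1.5797     0.6991]
  [   0.3156     0.6973     0.4293     1.4565]
x = (I − A)⁻¹ d = adj(I−A)·d / det(I−A), with det(I−A) = 0.41985:
  x_1 = (0.55450·260 + 0.10025·30 + 0.10475·280 + 0.08750·240) / 0.41985 = 197.5075 / 0.41985 ≈ 470.42
  x_2 = (0.24800·260 + 0.64300·30 + 0.27400·280 + 0.28900·240) / 0.41985 = 229.85 / 0.41985 ≈ 547.46
  x_3 = (0.32450·260 + 0.38425·30 + 0.66325·280 + 0.29350·240) / 0.41985 = 352.0475 / 0.41985 ≈ 838.51
  x_4 = (0.13250·260 + 0.29275·30 + 0.18025·280 + 0.61150·240) / 0.41985 = 240.4625 / 0.41985 ≈ 572.73

x_3 = 838.51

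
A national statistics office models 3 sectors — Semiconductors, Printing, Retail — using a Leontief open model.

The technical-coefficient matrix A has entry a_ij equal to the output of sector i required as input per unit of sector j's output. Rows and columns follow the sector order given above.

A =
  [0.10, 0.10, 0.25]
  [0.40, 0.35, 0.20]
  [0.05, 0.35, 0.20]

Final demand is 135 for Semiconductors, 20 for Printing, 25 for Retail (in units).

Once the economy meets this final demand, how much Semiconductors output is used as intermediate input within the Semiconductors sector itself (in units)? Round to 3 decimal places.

z_11 = 20.878

I − A =
  [   0.90    -0.10    -0.25]
  [  -0.40     0.65    -0.20]
  [  -0.05    -0.35     0.80]
Cofactors of I−A, C_ij = (−1)^(i+j)·(minor ij) (rows/columns in the sector order above):
  C_11 = (0.65)(0.80) − (-0.20)(-0.35) = 0.4500
  C_12 = −[(-0.40)(0.80) − (-0.20)(-0.05)] = 0.3300
  C_13 = (-0.40)(-0.35) − (0.65)(-0.05) = 0.1725
  C_21 = −[(-0.10)(0.80) − (-0.25)(-0.35)] = 0.1675
  C_22 = (0.90)(0.80) − (-0.25)(-0.05) = 0.7075
  C_23 = −[(0.90)(-0.35) − (-0.10)(-0.05)] = 0.3200
  C_31 = (-0.10)(-0.20) − (-0.25)(0.65) = 0.1825
  C_32 = −[(0.90)(-0.20) − (-0.25)(-0.40)] = 0.2800
  C_33 = (0.90)(0.65) − (-0.10)(-0.40) = 0.5450
det(I−A) = Σ_j (I−A)_1j·C_1j = (0.90)(0.4500) + (-0.10)(0.3300) + (-0.25)(0.1725) = 0.328875
adj(I−A) = Cᵀ =
  [ 0.4500   0.1675   0.1825]
  [ 0.3300   0.7075   0.2800]
  [ 0.1725   0.3200   0.5450]
(I − A)⁻¹ = adj(I−A) / det(I−A) ≈
  [   1.3683     0.5093     0.5549]
  [   1.0034     2.1513     0.8514]
  [   0.5245     0.9730     1.6572]
First solve x = (I − A)⁻¹ d = adj(I−A)·d / det(I−A); in particular x_1 = (0.4500·135 + 0.1675·20 + 0.1825·25) / 0.328875 = 68.6625 / 0.328875 ≈ 208.77993.
Intermediate flow from 1 to 1: z_11 = a_11 · x_1 = 0.10 × 68.6625 / 0.328875 = 6.86625 / 0.328875 ≈ 20.878.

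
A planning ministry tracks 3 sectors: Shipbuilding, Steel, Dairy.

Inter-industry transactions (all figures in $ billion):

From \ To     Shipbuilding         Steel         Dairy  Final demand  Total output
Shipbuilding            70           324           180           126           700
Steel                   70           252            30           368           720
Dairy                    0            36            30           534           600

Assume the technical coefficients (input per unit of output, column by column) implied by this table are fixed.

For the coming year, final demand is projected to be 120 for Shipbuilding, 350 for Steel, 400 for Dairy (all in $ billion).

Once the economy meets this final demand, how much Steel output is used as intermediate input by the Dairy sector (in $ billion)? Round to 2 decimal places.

z_23 = 22.81

Technical coefficients a_ij = z_ij / X_j:
  a_11 = 70/700 = 0.10, a_21 = 70/700 = 0.10, a_31 = 0/700 = 0.00
  a_12 = 324/720 = 0.45, a_22 = 252/720 = 0.35, a_32 = 36/720 = 0.05
  a_13 = 180/600 = 0.30, a_23 = 30/600 = 0.05, a_33 = 30/600 = 0.05
I − A =
  [   0.90    -0.45    -0.30]
  [  -0.10     0.65    -0.05]
  [   0.00    -0.05     0.95]
Cofactors of I−A, C_ij = (−1)^(i+j)·(minor ij) (rows/columns in the sector order above):
  C_11 = (0.65)(0.95) − (-0.05)(-0.05) = 0.6150
  C_12 = −[(-0.10)(0.95) − (-0.05)(0.00)] = 0.0950
  C_13 = (-0.10)(-0.05) − (0.65)(0.00) = 0.0050
  C_21 = −[(-0.45)(0.95) − (-0.30)(-0.05)] = 0.4425
  C_22 = (0.90)(0.95) − (-0.30)(0.00) = 0.8550
  C_23 = −[(0.90)(-0.05) − (-0.45)(0.00)] = 0.0450
  C_31 = (-0.45)(-0.05) − (-0.30)(0.65) = 0.2175
  C_32 = −[(0.90)(-0.05) − (-0.30)(-0.10)] = 0.0750
  C_33 = (0.90)(0.65) − (-0.45)(-0.10) = 0.5400
det(I−A) = Σ_j (I−A)_1j·C_1j = (0.90)(0.6150) + (-0.45)(0.0950) + (-0.30)(0.0050) = 0.50925
adj(I−A) = Cᵀ =
  [ 0.6150   0.4425   0.2175]
  [ 0.0950   0.8550   0.0750]
  [ 0.0050   0.0450   0.5400]
(I − A)⁻¹ = adj(I−A) / det(I−A) ≈
  [   1.2077     0.8689     0.4271]
  [   0.1865     1.6789     0.1473]
  [   0.0098     0.0884     1.0604]
First solve x = (I − A)⁻¹ d = adj(I−A)·d / det(I−A); in particular x_3 = (0.0050·120 + 0.0450·350 + 0.5400·400) / 0.50925 = 232.35 / 0.50925 ≈ 456.2592.
Intermediate flow from 2 to 3: z_23 = a_23 · x_3 = 0.05 × 232.35 / 0.50925 = 11.6175 / 0.50925 ≈ 22.81.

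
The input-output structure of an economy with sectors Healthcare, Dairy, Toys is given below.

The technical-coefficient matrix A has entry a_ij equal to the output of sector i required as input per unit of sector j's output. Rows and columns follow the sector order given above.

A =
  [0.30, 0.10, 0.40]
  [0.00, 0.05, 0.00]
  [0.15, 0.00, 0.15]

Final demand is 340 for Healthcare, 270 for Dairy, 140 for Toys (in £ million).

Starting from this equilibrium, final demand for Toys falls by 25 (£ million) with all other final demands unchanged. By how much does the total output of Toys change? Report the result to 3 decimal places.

Δx_T = -32.710

I − A =
  [   0.70    -0.10    -0.40]
  [   0.00     0.95     0.00]
  [  -0.15     0.00     0.85]
Cofactors of I−A, C_ij = (−1)^(i+j)·(minor ij) (rows/columns in the sector order above):
  C_11 = (0.95)(0.85) − (0.00)(0.00) = 0.8075
  C_12 = −[(0.00)(0.85) − (0.00)(-0.15)] = 0.0000
  C_13 = (0.00)(0.00) − (0.95)(-0.15) = 0.1425
  C_21 = −[(-0.10)(0.85) − (-0.40)(0.00)] = 0.0850
  C_22 = (0.70)(0.85) − (-0.40)(-0.15) = 0.5350
  C_23 = −[(0.70)(0.00) − (-0.10)(-0.15)] = 0.0150
  C_31 = (-0.10)(0.00) − (-0.40)(0.95) = 0.3800
  C_32 = −[(0.70)(0.00) − (-0.40)(0.00)] = 0.0000
  C_33 = (0.70)(0.95) − (-0.10)(0.00) = 0.6650
det(I−A) = Σ_j (I−A)_1j·C_1j = (0.70)(0.8075) + (-0.10)(0.0000) + (-0.40)(0.1425) = 0.50825
adj(I−A) = Cᵀ =
  [ 0.8075   0.0850   0.3800]
  [ 0.0000   0.5350   0.0000]
  [ 0.1425   0.0150   0.6650]
(I − A)⁻¹ = adj(I−A) / det(I−A) ≈
  [   1.5888     0.1672     0.7477]
  [   0.0000     1.0526     0.0000]
  [   0.2804     0.0295     1.3084]
Δx = (I − A)⁻¹ Δd with Δd having -25 in the Toys component and 0 elsewhere.
So Δx_T = L_TT · (-25), where L_TT = adj(I−A)_TT / det(I−A) = 0.6650 / 0.50825.
Δx_T = 0.6650 × (-25) / 0.50825 = -16.625 / 0.50825 ≈ -32.710.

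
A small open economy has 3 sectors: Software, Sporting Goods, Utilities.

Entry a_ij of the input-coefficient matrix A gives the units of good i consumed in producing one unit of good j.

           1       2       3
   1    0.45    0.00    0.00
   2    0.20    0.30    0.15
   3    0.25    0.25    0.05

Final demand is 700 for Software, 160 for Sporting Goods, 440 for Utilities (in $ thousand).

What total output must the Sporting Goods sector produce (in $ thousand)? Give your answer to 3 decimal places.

I − A =
  [   0.55     0.00     0.00]
  [  -0.20     0.70    -0.15]
  [  -0.25    -0.25     0.95]
Cofactors of I−A, C_ij = (−1)^(i+j)·(minor ij) (rows/columns in the sector order above):
  C_11 = (0.70)(0.95) − (-0.15)(-0.25) = 0.6275
  C_12 = −[(-0.20)(0.95) − (-0.15)(-0.25)] = 0.2275
  C_13 = (-0.20)(-0.25) − (0.70)(-0.25) = 0.2250
  C_21 = −[(0.00)(0.95) − (0.00)(-0.25)] = 0.0000
  C_22 = (0.55)(0.95) − (0.00)(-0.25) = 0.5225
  C_23 = −[(0.55)(-0.25) − (0.00)(-0.25)] = 0.1375
  C_31 = (0.00)(-0.15) − (0.00)(0.70) = 0.0000
  C_32 = −[(0.55)(-0.15) − (0.00)(-0.20)] = 0.0825
  C_33 = (0.55)(0.70) − (0.00)(-0.20) = 0.3850
det(I−A) = Σ_j (I−A)_1j·C_1j = (0.55)(0.6275) + (0.00)(0.2275) + (0.00)(0.2250) = 0.345125
adj(I−A) = Cᵀ =
  [ 0.6275   0.0000   0.0000]
  [ 0.2275   0.5225   0.0825]
  [ 0.2250   0.1375   0.3850]
(I − A)⁻¹ = adj(I−A) / det(I−A) ≈
  [   1.8182     0.0000     0.0000]
  [   0.6592     1.5139     0.2390]
  [   0.6519     0.3984     1.1155]
x = (I − A)⁻¹ d = adj(I−A)·d / det(I−A), with det(I−A) = 0.345125:
  x_1 = (0.6275·700 + 0.0000·160 + 0.0000·440) / 0.345125 = 439.25 / 0.345125 ≈ 1272.727
  x_2 = (0.2275·700 + 0.5225·160 + 0.0825·440) / 0.345125 = 279.15 / 0.345125 ≈ 808.837
  x_3 = (0.2250·700 + 0.1375·160 + 0.3850·440) / 0.345125 = 348.90 / 0.345125 ≈ 1010.938

x_2 = 808.837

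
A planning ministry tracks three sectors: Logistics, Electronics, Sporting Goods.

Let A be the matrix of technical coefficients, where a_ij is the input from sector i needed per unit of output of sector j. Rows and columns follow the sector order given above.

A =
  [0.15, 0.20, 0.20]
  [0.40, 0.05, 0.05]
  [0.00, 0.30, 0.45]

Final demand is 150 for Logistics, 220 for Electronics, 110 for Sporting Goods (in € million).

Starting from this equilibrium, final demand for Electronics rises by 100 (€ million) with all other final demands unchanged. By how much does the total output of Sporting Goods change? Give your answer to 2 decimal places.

Δx_3 = 70.18

I − A =
  [   0.85    -0.20    -0.20]
  [  -0.40     0.95    -0.05]
  [   0.00    -0.30     0.55]
Cofactors of I−A, C_ij = (−1)^(i+j)·(minor ij) (rows/columns in the sector order above):
  C_11 = (0.95)(0.55) − (-0.05)(-0.30) = 0.5075
  C_12 = −[(-0.40)(0.55) − (-0.05)(0.00)] = 0.2200
  C_13 = (-0.40)(-0.30) − (0.95)(0.00) = 0.1200
  C_21 = −[(-0.20)(0.55) − (-0.20)(-0.30)] = 0.1700
  C_22 = (0.85)(0.55) − (-0.20)(0.00) = 0.4675
  C_23 = −[(0.85)(-0.30) − (-0.20)(0.00)] = 0.2550
  C_31 = (-0.20)(-0.05) − (-0.20)(0.95) = 0.2000
  C_32 = −[(0.85)(-0.05) − (-0.20)(-0.40)] = 0.1225
  C_33 = (0.85)(0.95) − (-0.20)(-0.40) = 0.7275
det(I−A) = Σ_j (I−A)_1j·C_1j = (0.85)(0.5075) + (-0.20)(0.2200) + (-0.20)(0.1200) = 0.363375
adj(I−A) = Cᵀ =
  [ 0.5075   0.1700   0.2000]
  [ 0.2200   0.4675   0.1225]
  [ 0.1200   0.2550   0.7275]
(I − A)⁻¹ = adj(I−A) / det(I−A) ≈
  [   1.3966     0.4678     0.5504]
  [   0.6054     1.2865     0.3371]
  [   0.3302     0.7018     2.0021]
Δx = (I − A)⁻¹ Δd with Δd having +100 in the Electronics component and 0 elsewhere.
So Δx_3 = L_32 · (+100), where L_32 = adj(I−A)_32 / det(I−A) = 0.2550 / 0.363375.
Δx_3 = 0.2550 × (+100) / 0.363375 = 25.50 / 0.363375 ≈ 70.18.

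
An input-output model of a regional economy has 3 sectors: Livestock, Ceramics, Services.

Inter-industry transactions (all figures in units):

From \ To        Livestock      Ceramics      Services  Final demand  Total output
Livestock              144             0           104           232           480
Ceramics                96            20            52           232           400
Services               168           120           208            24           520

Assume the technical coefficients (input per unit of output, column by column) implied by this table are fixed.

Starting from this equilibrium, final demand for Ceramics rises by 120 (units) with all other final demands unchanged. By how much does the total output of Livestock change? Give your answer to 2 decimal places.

Δx_L = 24.04

Technical coefficients a_ij = z_ij / X_j:
  a_LL = 144/480 = 0.30, a_CL = 96/480 = 0.20, a_SL = 168/480 = 0.35
  a_LC = 0/400 = 0.00, a_CC = 20/400 = 0.05, a_SC = 120/400 = 0.30
  a_LS = 104/520 = 0.20, a_CS = 52/520 = 0.10, a_SS = 208/520 = 0.40
I − A =
  [   0.70     0.00    -0.20]
  [  -0.20     0.95    -0.10]
  [  -0.35    -0.30     0.60]
Cofactors of I−A, C_ij = (−1)^(i+j)·(minor ij) (rows/columns in the sector order above):
  C_11 = (0.95)(0.60) − (-0.10)(-0.30) = 0.5400
  C_12 = −[(-0.20)(0.60) − (-0.10)(-0.35)] = 0.1550
  C_13 = (-0.20)(-0.30) − (0.95)(-0.35) = 0.3925
  C_21 = −[(0.00)(0.60) − (-0.20)(-0.30)] = 0.0600
  C_22 = (0.70)(0.60) − (-0.20)(-0.35) = 0.3500
  C_23 = −[(0.70)(-0.30) − (0.00)(-0.35)] = 0.2100
  C_31 = (0.00)(-0.10) − (-0.20)(0.95) = 0.1900
  C_32 = −[(0.70)(-0.10) − (-0.20)(-0.20)] = 0.1100
  C_33 = (0.70)(0.95) − (0.00)(-0.20) = 0.6650
det(I−A) = Σ_j (I−A)_1j·C_1j = (0.70)(0.5400) + (0.00)(0.1550) + (-0.20)(0.3925) = 0.2995
adj(I−A) = Cᵀ =
  [ 0.5400   0.0600   0.1900]
  [ 0.1550   0.3500   0.1100]
  [ 0.3925   0.2100   0.6650]
(I − A)⁻¹ = adj(I−A) / det(I−A) ≈
  [   1.8030     0.2003     0.6344]
  [   0.5175     1.1686     0.3673]
  [   1.3105     0.7012     2.2204]
Δx = (I − A)⁻¹ Δd with Δd having +120 in the Ceramics component and 0 elsewhere.
So Δx_L = L_LC · (+120), where L_LC = adj(I−A)_LC / det(I−A) = 0.0600 / 0.2995.
Δx_L = 0.0600 × (+120) / 0.2995 = 7.20 / 0.2995 ≈ 24.04.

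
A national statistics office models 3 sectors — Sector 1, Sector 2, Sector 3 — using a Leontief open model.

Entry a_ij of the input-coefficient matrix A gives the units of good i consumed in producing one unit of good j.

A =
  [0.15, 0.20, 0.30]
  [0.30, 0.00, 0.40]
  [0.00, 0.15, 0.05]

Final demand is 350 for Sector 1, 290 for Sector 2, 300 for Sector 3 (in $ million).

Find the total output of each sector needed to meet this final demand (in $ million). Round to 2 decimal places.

x_1 = 719.61, x_2 = 674.82, x_3 = 422.34

I − A =
  [   0.85    -0.20    -0.30]
  [  -0.30     1.00    -0.40]
  [   0.00    -0.15     0.95]
Cofactors of I−A, C_ij = (−1)^(i+j)·(minor ij) (rows/columns in the sector order above):
  C_11 = (1.00)(0.95) − (-0.40)(-0.15) = 0.8900
  C_12 = −[(-0.30)(0.95) − (-0.40)(0.00)] = 0.2850
  C_13 = (-0.30)(-0.15) − (1.00)(0.00) = 0.0450
  C_21 = −[(-0.20)(0.95) − (-0.30)(-0.15)] = 0.2350
  C_22 = (0.85)(0.95) − (-0.30)(0.00) = 0.8075
  C_23 = −[(0.85)(-0.15) − (-0.20)(0.00)] = 0.1275
  C_31 = (-0.20)(-0.40) − (-0.30)(1.00) = 0.3800
  C_32 = −[(0.85)(-0.40) − (-0.30)(-0.30)] = 0.4300
  C_33 = (0.85)(1.00) − (-0.20)(-0.30) = 0.7900
det(I−A) = Σ_j (I−A)_1j·C_1j = (0.85)(0.8900) + (-0.20)(0.2850) + (-0.30)(0.0450) = 0.6860
adj(I−A) = Cᵀ =
  [ 0.8900   0.2350   0.3800]
  [ 0.2850   0.8075   0.4300]
  [ 0.0450   0.1275   0.7900]
(I − A)⁻¹ = adj(I−A) / det(I−A) ≈
  [   1.2974     0.3426     0.5539]
  [   0.4155     1.1771     0.6268]
  [   0.0656     0.1859     1.1516]
x = (I − A)⁻¹ d = adj(I−A)·d / det(I−A), with det(I−A) = 0.6860:
  x_1 = (0.8900·350 + 0.2350·290 + 0.3800·300) / 0.6860 = 493.65 / 0.6860 ≈ 719.61
  x_2 = (0.2850·350 + 0.8075·290 + 0.4300·300) / 0.6860 = 462.925 / 0.6860 ≈ 674.82
  x_3 = (0.0450·350 + 0.1275·290 + 0.7900·300) / 0.6860 = 289.725 / 0.6860 ≈ 422.34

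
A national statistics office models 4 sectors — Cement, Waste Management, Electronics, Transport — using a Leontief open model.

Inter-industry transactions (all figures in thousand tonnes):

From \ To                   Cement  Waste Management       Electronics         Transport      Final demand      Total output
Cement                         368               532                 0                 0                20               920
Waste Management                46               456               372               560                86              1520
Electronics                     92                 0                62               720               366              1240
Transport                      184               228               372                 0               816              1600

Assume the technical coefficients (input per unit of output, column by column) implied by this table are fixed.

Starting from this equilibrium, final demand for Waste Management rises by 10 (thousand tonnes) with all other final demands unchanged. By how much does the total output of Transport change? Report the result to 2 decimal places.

Δx_4 = 6.80

Technical coefficients a_ij = z_ij / X_j:
  a_11 = 368/920 = 0.40, a_21 = 46/920 = 0.05, a_31 = 92/920 = 0.10, a_41 = 184/920 = 0.20
  a_12 = 532/1520 = 0.35, a_22 = 456/1520 = 0.30, a_32 = 0/1520 = 0.00, a_42 = 228/1520 = 0.15
  a_13 = 0/1240 = 0.00, a_23 = 372/1240 = 0.30, a_33 = 62/1240 = 0.05, a_43 = 372/1240 = 0.30
  a_14 = 0/1600 = 0.00, a_24 = 560/1600 = 0.35, a_34 = 720/1600 = 0.45, a_44 = 0/1600 = 0.00
I − A =
  [   0.60    -0.35     0.00     0.00]
  [  -0.05     0.70    -0.30    -0.35]
  [  -0.10     0.00     0.95    -0.45]
  [  -0.20    -0.15    -0.30     1.00]
Compute the cofactors C_ij = (−1)^(i+j)·(3×3 minor ij) of I−A; the adjugate is their transpose:
adj(I−A) = Cᵀ =
  [ 0.500375   0.285250   0.141750   0.163625]
  [ 0.174750   0.489000   0.243000   0.280500]
  [ 0.131125   0.107000   0.346500   0.193375]
  [ 0.165625   0.162500   0.168750   0.371875]
det(I−A) = Σ_j (I−A)_1j·C_1j = (0.60)(0.500375) + (-0.35)(0.174750) + (0.00)(0.131125) + (0.00)(0.165625) = 0.2390625
(I − A)⁻¹ = adj(I−A) / det(I−A) ≈
  [   2.0931     1.1932     0.5929     0.6844]
  [   0.7310     2.0455     1.0165     1.1733]
  [   0.5485     0.4476     1.4494     0.8089]
  [   0.6928     0.6797     0.7059     1.5556]
Δx = (I − A)⁻¹ Δd with Δd having +10 in the Waste Management component and 0 elsewhere.
So Δx_4 = L_42 · (+10), where L_42 = adj(I−A)_42 / det(I−A) = 0.162500 / 0.2390625.
Δx_4 = 0.162500 × (+10) / 0.2390625 = 1.625 / 0.2390625 ≈ 6.80.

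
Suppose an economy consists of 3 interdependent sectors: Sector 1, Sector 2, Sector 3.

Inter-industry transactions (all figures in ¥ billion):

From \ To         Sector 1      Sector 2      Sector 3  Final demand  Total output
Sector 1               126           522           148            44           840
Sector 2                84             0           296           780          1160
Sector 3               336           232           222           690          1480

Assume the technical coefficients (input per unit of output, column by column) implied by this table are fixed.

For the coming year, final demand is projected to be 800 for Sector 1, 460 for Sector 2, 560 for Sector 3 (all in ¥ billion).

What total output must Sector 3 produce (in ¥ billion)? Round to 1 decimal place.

x_3 = 1656.3

Technical coefficients a_ij = z_ij / X_j:
  a_11 = 126/840 = 0.15, a_21 = 84/840 = 0.10, a_31 = 336/840 = 0.40
  a_12 = 522/1160 = 0.45, a_22 = 0/1160 = 0.00, a_32 = 232/1160 = 0.20
  a_13 = 148/1480 = 0.10, a_23 = 296/1480 = 0.20, a_33 = 222/1480 = 0.15
I − A =
  [   0.85    -0.45    -0.10]
  [  -0.10     1.00    -0.20]
  [  -0.40    -0.20     0.85]
Cofactors of I−A, C_ij = (−1)^(i+j)·(minor ij) (rows/columns in the sector order above):
  C_11 = (1.00)(0.85) − (-0.20)(-0.20) = 0.8100
  C_12 = −[(-0.10)(0.85) − (-0.20)(-0.40)] = 0.1650
  C_13 = (-0.10)(-0.20) − (1.00)(-0.40) = 0.4200
  C_21 = −[(-0.45)(0.85) − (-0.10)(-0.20)] = 0.4025
  C_22 = (0.85)(0.85) − (-0.10)(-0.40) = 0.6825
  C_23 = −[(0.85)(-0.20) − (-0.45)(-0.40)] = 0.3500
  C_31 = (-0.45)(-0.20) − (-0.10)(1.00) = 0.1900
  C_32 = −[(0.85)(-0.20) − (-0.10)(-0.10)] = 0.1800
  C_33 = (0.85)(1.00) − (-0.45)(-0.10) = 0.8050
det(I−A) = Σ_j (I−A)_1j·C_1j = (0.85)(0.8100) + (-0.45)(0.1650) + (-0.10)(0.4200) = 0.57225
adj(I−A) = Cᵀ =
  [ 0.8100   0.4025   0.1900]
  [ 0.1650   0.6825   0.1800]
  [ 0.4200   0.3500   0.8050]
(I − A)⁻¹ = adj(I−A) / det(I−A) ≈
  [   1.4155     0.7034     0.3320]
  [   0.2883     1.1927     0.3145]
  [   0.7339     0.6116     1.4067]
x = (I − A)⁻¹ d = adj(I−A)·d / det(I−A), with det(I−A) = 0.57225:
  x_1 = (0.8100·800 + 0.4025·460 + 0.1900·560) / 0.57225 = 939.55 / 0.57225 ≈ 1641.9
  x_2 = (0.1650·800 + 0.6825·460 + 0.1800·560) / 0.57225 = 546.75 / 0.57225 ≈ 955.4
  x_3 = (0.4200·800 + 0.3500·460 + 0.8050·560) / 0.57225 = 947.80 / 0.57225 ≈ 1656.3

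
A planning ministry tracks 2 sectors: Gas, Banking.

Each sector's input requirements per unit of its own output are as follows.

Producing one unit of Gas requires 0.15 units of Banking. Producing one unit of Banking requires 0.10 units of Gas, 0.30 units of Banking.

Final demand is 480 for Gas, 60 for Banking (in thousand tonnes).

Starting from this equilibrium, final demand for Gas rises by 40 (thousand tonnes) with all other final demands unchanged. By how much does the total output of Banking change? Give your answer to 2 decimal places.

Δx_B = 8.76

I − A =
  [   1.00    -0.10]
  [  -0.15     0.70]
det(I−A) = (1.00)(0.70) − (-0.10)(-0.15) = 0.6850
adj(I−A) = [[0.70, 0.10], [0.15, 1.00]]
(I − A)⁻¹ = adj(I−A) / det(I−A) ≈
  [   1.0219     0.1460]
  [   0.2190     1.4599]
Δx = (I − A)⁻¹ Δd with Δd having +40 in the Gas component and 0 elsewhere.
So Δx_B = L_BG · (+40), where L_BG = adj(I−A)_BG / det(I−A) = 0.15 / 0.6850.
Δx_B = 0.15 × (+40) / 0.6850 = 6.00 / 0.6850 ≈ 8.76.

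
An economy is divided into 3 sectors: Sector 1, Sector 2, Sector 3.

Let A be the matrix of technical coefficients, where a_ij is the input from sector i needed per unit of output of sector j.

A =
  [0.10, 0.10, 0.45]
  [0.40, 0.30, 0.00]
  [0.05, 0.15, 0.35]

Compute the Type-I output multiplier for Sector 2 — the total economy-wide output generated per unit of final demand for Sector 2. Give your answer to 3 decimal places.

m_2 = 2.450

I − A =
  [   0.90    -0.10    -0.45]
  [  -0.40     0.70     0.00]
  [  -0.05    -0.15     0.65]
Cofactors of I−A, C_ij = (−1)^(i+j)·(minor ij) (rows/columns in the sector order above):
  C_11 = (0.70)(0.65) − (0.00)(-0.15) = 0.4550
  C_12 = −[(-0.40)(0.65) − (0.00)(-0.05)] = 0.2600
  C_13 = (-0.40)(-0.15) − (0.70)(-0.05) = 0.0950
  C_21 = −[(-0.10)(0.65) − (-0.45)(-0.15)] = 0.1325
  C_22 = (0.90)(0.65) − (-0.45)(-0.05) = 0.5625
  C_23 = −[(0.90)(-0.15) − (-0.10)(-0.05)] = 0.1400
  C_31 = (-0.10)(0.00) − (-0.45)(0.70) = 0.3150
  C_32 = −[(0.90)(0.00) − (-0.45)(-0.40)] = 0.1800
  C_33 = (0.90)(0.70) − (-0.10)(-0.40) = 0.5900
det(I−A) = Σ_j (I−A)_1j·C_1j = (0.90)(0.4550) + (-0.10)(0.2600) + (-0.45)(0.0950) = 0.34075
adj(I−A) = Cᵀ =
  [ 0.4550   0.1325   0.3150]
  [ 0.2600   0.5625   0.1800]
  [ 0.0950   0.1400   0.5900]
(I − A)⁻¹ = adj(I−A) / det(I−A) ≈
  [   1.3353     0.3888     0.9244]
  [   0.7630     1.6508     0.5282]
  [   0.2788     0.4109     1.7315]
The output multiplier for sector j is the column-j sum of the Leontief inverse (I − A)⁻¹ = adj(I−A) / det(I−A).
Column 2 of adj(I−A): (0.1325, 0.5625, 0.1400); det(I−A) = 0.34075.
m_2 = (0.1325 + 0.5625 + 0.1400) / 0.34075 = 0.835 / 0.34075 ≈ 2.450.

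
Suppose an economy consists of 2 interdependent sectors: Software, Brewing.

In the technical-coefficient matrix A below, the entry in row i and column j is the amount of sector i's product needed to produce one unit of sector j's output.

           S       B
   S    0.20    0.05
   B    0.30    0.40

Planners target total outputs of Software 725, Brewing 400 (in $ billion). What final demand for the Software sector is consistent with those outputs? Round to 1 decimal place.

I − A =
  [   0.80    -0.05]
  [  -0.30     0.60]
d = (I − A) x:
  d_S = (+0.80)·725 + (-0.05)·400 = 560.0
  d_B = (-0.30)·725 + (+0.60)·400 = 22.5

d_S = 560.0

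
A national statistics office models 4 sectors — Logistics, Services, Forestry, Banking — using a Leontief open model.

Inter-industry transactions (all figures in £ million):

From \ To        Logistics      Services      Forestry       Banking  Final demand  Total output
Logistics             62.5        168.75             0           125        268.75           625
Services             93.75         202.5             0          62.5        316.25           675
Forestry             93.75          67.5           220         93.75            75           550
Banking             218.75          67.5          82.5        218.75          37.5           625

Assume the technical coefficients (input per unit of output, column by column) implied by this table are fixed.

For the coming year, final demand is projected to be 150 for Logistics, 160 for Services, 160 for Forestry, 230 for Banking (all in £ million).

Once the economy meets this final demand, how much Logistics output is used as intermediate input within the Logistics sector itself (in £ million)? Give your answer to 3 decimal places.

Technical coefficients a_ij = z_ij / X_j:
  a_LL = 62.5/625 = 0.10, a_SL = 93.75/625 = 0.15, a_FL = 93.75/625 = 0.15, a_BL = 218.75/625 = 0.35
  a_LS = 168.75/675 = 0.25, a_SS = 202.5/675 = 0.30, a_FS = 67.5/675 = 0.10, a_BS = 67.5/675 = 0.10
  a_LF = 0/550 = 0.00, a_SF = 0/550 = 0.00, a_FF = 220/550 = 0.40, a_BF = 82.5/550 = 0.15
  a_LB = 125/625 = 0.20, a_SB = 62.5/625 = 0.10, a_FB = 93.75/625 = 0.15, a_BB = 218.75/625 = 0.35
I − A =
  [   0.90    -0.25     0.00    -0.20]
  [  -0.15     0.70     0.00    -0.10]
  [  -0.15    -0.10     0.60    -0.15]
  [  -0.35    -0.10    -0.15     0.65]
Compute the cofactors C_ij = (−1)^(i+j)·(3×3 minor ij) of I−A; the adjugate is their transpose:
adj(I−A) = Cᵀ =
  [ 0.249750   0.106875   0.024750   0.099000]
  [ 0.078375   0.284250   0.018000   0.072000]
  [ 0.119000   0.105500   0.315375   0.125625]
  [ 0.174000   0.125625   0.088875   0.355500]
det(I−A) = Σ_j (I−A)_1j·C_1j = (0.90)(0.249750) + (-0.25)(0.078375) + (0.00)(0.119000) + (-0.20)(0.174000) = 0.17038125
(I − A)⁻¹ = adj(I−A) / det(I−A) ≈
  [   1.4658     0.6273     0.1453     0.5810]
  [   0.4600     1.6683     0.1056     0.4226]
  [   0.6984     0.6192     1.8510     0.7373]
  [   1.0212     0.7373     0.5216     2.0865]
First solve x = (I − A)⁻¹ d = adj(I−A)·d / det(I−A); in particular x_L = (0.249750·150 + 0.106875·160 + 0.024750·160 + 0.099000·230) / 0.17038125 = 81.2925 / 0.17038125 ≈ 477.12116.
Intermediate flow from L to L: z_LL = a_LL · x_L = 0.10 × 81.2925 / 0.17038125 = 8.12925 / 0.17038125 ≈ 47.712.

z_LL = 47.712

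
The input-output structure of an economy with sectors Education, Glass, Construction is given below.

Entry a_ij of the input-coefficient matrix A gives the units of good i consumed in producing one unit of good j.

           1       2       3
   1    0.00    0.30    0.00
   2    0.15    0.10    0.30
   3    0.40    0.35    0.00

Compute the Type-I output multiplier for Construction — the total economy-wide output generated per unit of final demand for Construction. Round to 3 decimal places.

m_3 = 1.744

I − A =
  [   1.00    -0.30     0.00]
  [  -0.15     0.90    -0.30]
  [  -0.40    -0.35     1.00]
Cofactors of I−A, C_ij = (−1)^(i+j)·(minor ij) (rows/columns in the sector order above):
  C_11 = (0.90)(1.00) − (-0.30)(-0.35) = 0.7950
  C_12 = −[(-0.15)(1.00) − (-0.30)(-0.40)] = 0.2700
  C_13 = (-0.15)(-0.35) − (0.90)(-0.40) = 0.4125
  C_21 = −[(-0.30)(1.00) − (0.00)(-0.35)] = 0.3000
  C_22 = (1.00)(1.00) − (0.00)(-0.40) = 1.0000
  C_23 = −[(1.00)(-0.35) − (-0.30)(-0.40)] = 0.4700
  C_31 = (-0.30)(-0.30) − (0.00)(0.90) = 0.0900
  C_32 = −[(1.00)(-0.30) − (0.00)(-0.15)] = 0.3000
  C_33 = (1.00)(0.90) − (-0.30)(-0.15) = 0.8550
det(I−A) = Σ_j (I−A)_1j·C_1j = (1.00)(0.7950) + (-0.30)(0.2700) + (0.00)(0.4125) = 0.7140
adj(I−A) = Cᵀ =
  [ 0.7950   0.3000   0.0900]
  [ 0.2700   1.0000   0.3000]
  [ 0.4125   0.4700   0.8550]
(I − A)⁻¹ = adj(I−A) / det(I−A) ≈
  [   1.1134     0.4202     0.1261]
  [   0.3782     1.4006     0.4202]
  [   0.5777     0.6583     1.1975]
The output multiplier for sector j is the column-j sum of the Leontief inverse (I − A)⁻¹ = adj(I−A) / det(I−A).
Column 3 of adj(I−A): (0.0900, 0.3000, 0.8550); det(I−A) = 0.7140.
m_3 = (0.0900 + 0.3000 + 0.8550) / 0.7140 = 1.245 / 0.7140 ≈ 1.744.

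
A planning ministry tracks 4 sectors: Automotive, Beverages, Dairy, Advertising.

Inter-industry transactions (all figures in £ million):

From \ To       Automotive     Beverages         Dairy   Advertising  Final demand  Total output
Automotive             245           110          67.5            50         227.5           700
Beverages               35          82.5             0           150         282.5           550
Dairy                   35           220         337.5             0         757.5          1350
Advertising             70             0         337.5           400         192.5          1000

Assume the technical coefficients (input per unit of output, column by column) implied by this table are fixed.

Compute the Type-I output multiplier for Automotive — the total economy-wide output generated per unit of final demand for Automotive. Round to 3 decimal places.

m_1 = 2.331

Technical coefficients a_ij = z_ij / X_j:
  a_11 = 245/700 = 0.35, a_21 = 35/700 = 0.05, a_31 = 35/700 = 0.05, a_41 = 70/700 = 0.10
  a_12 = 110/550 = 0.20, a_22 = 82.5/550 = 0.15, a_32 = 220/550 = 0.40, a_42 = 0/550 = 0.00
  a_13 = 67.5/1350 = 0.05, a_23 = 0/1350 = 0.00, a_33 = 337.5/1350 = 0.25, a_43 = 337.5/1350 = 0.25
  a_14 = 50/1000 = 0.05, a_24 = 150/1000 = 0.15, a_34 = 0/1000 = 0.00, a_44 = 400/1000 = 0.40
I − A =
  [   0.65    -0.20    -0.05    -0.05]
  [  -0.05     0.85     0.00    -0.15]
  [  -0.05    -0.40     0.75     0.00]
  [  -0.10     0.00    -0.25     0.60]
Compute the cofactors C_ij = (−1)^(i+j)·(3×3 minor ij) of I−A; the adjugate is their transpose:
adj(I−A) = Cᵀ =
  [ 0.367500   0.107000   0.043625   0.057375]
  [ 0.035625   0.286625   0.027250   0.074625]
  [ 0.043500   0.160000   0.318250   0.043625]
  [ 0.079375   0.084500   0.139875   0.403750]
det(I−A) = Σ_j (I−A)_1j·C_1j = (0.65)(0.367500) + (-0.20)(0.035625) + (-0.05)(0.043500) + (-0.05)(0.079375) = 0.22560625
(I − A)⁻¹ = adj(I−A) / det(I−A) ≈
  [   1.6289     0.4743     0.1934     0.2543]
  [   0.1579     1.2705     0.1208     0.3308]
  [   0.1928     0.7092     1.4106     0.1934]
  [   0.3518     0.3745     0.6200     1.7896]
The output multiplier for sector j is the column-j sum of the Leontief inverse (I − A)⁻¹ = adj(I−A) / det(I−A).
Column 1 of adj(I−A): (0.367500, 0.035625, 0.043500, 0.079375); det(I−A) = 0.22560625.
m_1 = (0.367500 + 0.035625 + 0.043500 + 0.079375) / 0.22560625 = 0.526 / 0.22560625 ≈ 2.331.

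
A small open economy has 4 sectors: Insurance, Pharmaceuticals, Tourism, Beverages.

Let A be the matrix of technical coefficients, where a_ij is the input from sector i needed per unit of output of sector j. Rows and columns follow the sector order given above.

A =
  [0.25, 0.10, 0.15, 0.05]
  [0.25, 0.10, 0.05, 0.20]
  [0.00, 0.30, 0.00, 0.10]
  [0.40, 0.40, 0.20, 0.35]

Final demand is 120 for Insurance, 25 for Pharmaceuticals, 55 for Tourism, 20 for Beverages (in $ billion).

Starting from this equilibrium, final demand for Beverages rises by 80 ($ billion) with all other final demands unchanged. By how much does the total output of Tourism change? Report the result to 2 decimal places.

Δx_3 = 32.24

I − A =
  [   0.75    -0.10    -0.15    -0.05]
  [  -0.25     0.90    -0.05    -0.20]
  [   0.00    -0.30     1.00    -0.10]
  [  -0.40    -0.40    -0.20     0.65]
Compute the cofactors C_ij = (−1)^(i+j)·(3×3 minor ij) of I−A; the adjugate is their transpose:
adj(I−A) = Cᵀ =
  [ 0.46325   0.12125   0.09300   0.08725]
  [ 0.23950   0.44650   0.09225   0.17000]
  [ 0.11875   0.17425   0.33150   0.11375]
  [ 0.46900   0.40300   0.21600   0.62750]
det(I−A) = Σ_j (I−A)_1j·C_1j = (0.75)(0.46325) + (-0.10)(0.23950) + (-0.15)(0.11875) + (-0.05)(0.46900) = 0.282225
(I − A)⁻¹ = adj(I−A) / det(I−A) ≈
  [   1.6414     0.4296     0.3295     0.3092]
  [   0.8486     1.5821     0.3269     0.6024]
  [   0.4208     0.6174     1.1746     0.4030]
  [   1.6618     1.4279     0.7653     2.2234]
Δx = (I − A)⁻¹ Δd with Δd having +80 in the Beverages component and 0 elsewhere.
So Δx_3 = L_34 · (+80), where L_34 = adj(I−A)_34 / det(I−A) = 0.11375 / 0.282225.
Δx_3 = 0.11375 × (+80) / 0.282225 = 9.10 / 0.282225 ≈ 32.24.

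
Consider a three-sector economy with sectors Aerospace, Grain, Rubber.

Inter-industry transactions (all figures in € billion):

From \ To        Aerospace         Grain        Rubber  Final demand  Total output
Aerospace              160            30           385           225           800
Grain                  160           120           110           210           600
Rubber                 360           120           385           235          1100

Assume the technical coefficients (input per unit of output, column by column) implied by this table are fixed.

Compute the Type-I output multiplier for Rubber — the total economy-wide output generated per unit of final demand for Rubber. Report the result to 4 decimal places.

m_R = 4.2388

Technical coefficients a_ij = z_ij / X_j:
  a_AA = 160/800 = 0.20, a_GA = 160/800 = 0.20, a_RA = 360/800 = 0.45
  a_AG = 30/600 = 0.05, a_GG = 120/600 = 0.20, a_RG = 120/600 = 0.20
  a_AR = 385/1100 = 0.35, a_GR = 110/1100 = 0.10, a_RR = 385/1100 = 0.35
I − A =
  [   0.80    -0.05    -0.35]
  [  -0.20     0.80    -0.10]
  [  -0.45    -0.20     0.65]
Cofactors of I−A, C_ij = (−1)^(i+j)·(minor ij) (rows/columns in the sector order above):
  C_11 = (0.80)(0.65) − (-0.10)(-0.20) = 0.5000
  C_12 = −[(-0.20)(0.65) − (-0.10)(-0.45)] = 0.1750
  C_13 = (-0.20)(-0.20) − (0.80)(-0.45) = 0.4000
  C_21 = −[(-0.05)(0.65) − (-0.35)(-0.20)] = 0.1025
  C_22 = (0.80)(0.65) − (-0.35)(-0.45) = 0.3625
  C_23 = −[(0.80)(-0.20) − (-0.05)(-0.45)] = 0.1825
  C_31 = (-0.05)(-0.10) − (-0.35)(0.80) = 0.2850
  C_32 = −[(0.80)(-0.10) − (-0.35)(-0.20)] = 0.1500
  C_33 = (0.80)(0.80) − (-0.05)(-0.20) = 0.6300
det(I−A) = Σ_j (I−A)_1j·C_1j = (0.80)(0.5000) + (-0.05)(0.1750) + (-0.35)(0.4000) = 0.25125
adj(I−A) = Cᵀ =
  [ 0.5000   0.1025   0.2850]
  [ 0.1750   0.3625   0.1500]
  [ 0.4000   0.1825   0.6300]
(I − A)⁻¹ = adj(I−A) / det(I−A) ≈
  [   1.99005     0.40796     1.13433]
  [   0.69652     1.44279     0.59701]
  [   1.59204     0.72637     2.50746]
The output multiplier for sector j is the column-j sum of the Leontief inverse (I − A)⁻¹ = adj(I−A) / det(I−A).
Column R of adj(I−A): (0.2850, 0.1500, 0.6300); det(I−A) = 0.25125.
m_R = (0.2850 + 0.1500 + 0.6300) / 0.25125 = 1.065 / 0.25125 ≈ 4.2388.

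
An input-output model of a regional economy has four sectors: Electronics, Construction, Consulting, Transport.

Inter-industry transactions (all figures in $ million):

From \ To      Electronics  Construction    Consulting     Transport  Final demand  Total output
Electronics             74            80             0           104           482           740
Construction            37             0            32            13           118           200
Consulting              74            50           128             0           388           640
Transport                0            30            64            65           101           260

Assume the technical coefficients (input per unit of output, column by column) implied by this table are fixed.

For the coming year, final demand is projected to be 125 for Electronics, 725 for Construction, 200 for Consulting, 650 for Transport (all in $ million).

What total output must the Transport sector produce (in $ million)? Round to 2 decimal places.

Technical coefficients a_ij = z_ij / X_j:
  a_11 = 74/740 = 0.10, a_21 = 37/740 = 0.05, a_31 = 74/740 = 0.10, a_41 = 0/740 = 0.00
  a_12 = 80/200 = 0.40, a_22 = 0/200 = 0.00, a_32 = 50/200 = 0.25, a_42 = 30/200 = 0.15
  a_13 = 0/640 = 0.00, a_23 = 32/640 = 0.05, a_33 = 128/640 = 0.20, a_43 = 64/640 = 0.10
  a_14 = 104/260 = 0.40, a_24 = 13/260 = 0.05, a_34 = 0/260 = 0.00, a_44 = 65/260 = 0.25
I − A =
  [   0.90    -0.40     0.00    -0.40]
  [  -0.05     1.00    -0.05    -0.05]
  [  -0.10    -0.25     0.80     0.00]
  [   0.00    -0.15    -0.10     0.75]
Compute the cofactors C_ij = (−1)^(i+j)·(3×3 minor ij) of I−A; the adjugate is their transpose:
adj(I−A) = Cᵀ =
  [ 0.583375   0.298000   0.060000   0.331000]
  [ 0.034250   0.536000   0.040250   0.054000]
  [ 0.083625   0.204750   0.650250   0.058250]
  [ 0.018000   0.134500   0.094750   0.690750]
det(I−A) = Σ_j (I−A)_1j·C_1j = (0.90)(0.583375) + (-0.40)(0.034250) + (0.00)(0.083625) + (-0.40)(0.018000) = 0.5041375
(I − A)⁻¹ = adj(I−A) / det(I−A) ≈
  [   1.1572     0.5911     0.1190     0.6566]
  [   0.0679     1.0632     0.0798     0.1071]
  [   0.1659     0.4061     1.2898     0.1155]
  [   0.0357     0.2668     0.1879     1.3702]
x = (I − A)⁻¹ d = adj(I−A)·d / det(I−A), with det(I−A) = 0.5041375:
  x_1 = (0.583375·125 + 0.298000·725 + 0.060000·200 + 0.331000·650) / 0.5041375 = 516.121875 / 0.5041375 ≈ 1023.77
  x_2 = (0.034250·125 + 0.536000·725 + 0.040250·200 + 0.054000·650) / 0.5041375 = 436.03125 / 0.5041375 ≈ 864.91
  x_3 = (0.083625·125 + 0.204750·725 + 0.650250·200 + 0.058250·650) / 0.5041375 = 326.809375 / 0.5041375 ≈ 648.25
  x_4 = (0.018000·125 + 0.134500·725 + 0.094750·200 + 0.690750·650) / 0.5041375 = 567.70 / 0.5041375 ≈ 1126.08

x_4 = 1126.08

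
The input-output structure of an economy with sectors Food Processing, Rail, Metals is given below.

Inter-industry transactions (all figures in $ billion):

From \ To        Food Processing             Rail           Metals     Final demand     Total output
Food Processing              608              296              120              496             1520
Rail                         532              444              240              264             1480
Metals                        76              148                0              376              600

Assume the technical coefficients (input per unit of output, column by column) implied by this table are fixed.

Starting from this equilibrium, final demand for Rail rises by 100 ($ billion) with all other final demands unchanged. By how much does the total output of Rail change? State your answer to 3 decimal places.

Δx_R = 191.558

Technical coefficients a_ij = z_ij / X_j:
  a_FF = 608/1520 = 0.40, a_RF = 532/1520 = 0.35, a_MF = 76/1520 = 0.05
  a_FR = 296/1480 = 0.20, a_RR = 444/1480 = 0.30, a_MR = 148/1480 = 0.10
  a_FM = 120/600 = 0.20, a_RM = 240/600 = 0.40, a_MM = 0/600 = 0.00
I − A =
  [   0.60    -0.20    -0.20]
  [  -0.35     0.70    -0.40]
  [  -0.05    -0.10     1.00]
Cofactors of I−A, C_ij = (−1)^(i+j)·(minor ij) (rows/columns in the sector order above):
  C_11 = (0.70)(1.00) − (-0.40)(-0.10) = 0.6600
  C_12 = −[(-0.35)(1.00) − (-0.40)(-0.05)] = 0.3700
  C_13 = (-0.35)(-0.10) − (0.70)(-0.05) = 0.0700
  C_21 = −[(-0.20)(1.00) − (-0.20)(-0.10)] = 0.2200
  C_22 = (0.60)(1.00) − (-0.20)(-0.05) = 0.5900
  C_23 = −[(0.60)(-0.10) − (-0.20)(-0.05)] = 0.0700
  C_31 = (-0.20)(-0.40) − (-0.20)(0.70) = 0.2200
  C_32 = −[(0.60)(-0.40) − (-0.20)(-0.35)] = 0.3100
  C_33 = (0.60)(0.70) − (-0.20)(-0.35) = 0.3500
det(I−A) = Σ_j (I−A)_1j·C_1j = (0.60)(0.6600) + (-0.20)(0.3700) + (-0.20)(0.0700) = 0.3080
adj(I−A) = Cᵀ =
  [ 0.6600   0.2200   0.2200]
  [ 0.3700   0.5900   0.3100]
  [ 0.0700   0.0700   0.3500]
(I − A)⁻¹ = adj(I−A) / det(I−A) ≈
  [   2.1429     0.7143     0.7143]
  [   1.2013     1.9156     1.0065]
  [   0.2273     0.2273     1.1364]
Δx = (I − A)⁻¹ Δd with Δd having +100 in the Rail component and 0 elsewhere.
So Δx_R = L_RR · (+100), where L_RR = adj(I−A)_RR / det(I−A) = 0.5900 / 0.3080.
Δx_R = 0.5900 × (+100) / 0.3080 = 59.00 / 0.3080 ≈ 191.558.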